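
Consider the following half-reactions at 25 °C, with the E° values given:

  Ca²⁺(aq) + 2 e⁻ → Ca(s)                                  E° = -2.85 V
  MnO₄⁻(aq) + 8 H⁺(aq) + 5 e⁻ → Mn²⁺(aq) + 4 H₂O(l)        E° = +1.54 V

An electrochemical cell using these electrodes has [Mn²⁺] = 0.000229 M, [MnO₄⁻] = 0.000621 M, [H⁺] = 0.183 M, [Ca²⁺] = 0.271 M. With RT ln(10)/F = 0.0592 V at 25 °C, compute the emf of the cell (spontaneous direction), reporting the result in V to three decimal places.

MnO₄⁻/Mn²⁺ is the cathode (higher E°), Ca²⁺/Ca the anode: E°cell = +1.54 − (-2.85) = +4.39 V, n = 10.
Overall: 2 MnO₄⁻(aq) + 16 H⁺(aq) + 5 Ca(s) → 2 Mn²⁺(aq) + 8 H₂O(l) + 5 Ca²⁺(aq)
Q = [Mn²⁺]^2·[Ca²⁺]^5 / ([MnO₄⁻]^2·[H⁺]^16); log Q = 8.099.
E = E° − (0.0592/n) log Q = +4.39 − (0.0592/10)(8.099) = +4.342 V.

+4.342 V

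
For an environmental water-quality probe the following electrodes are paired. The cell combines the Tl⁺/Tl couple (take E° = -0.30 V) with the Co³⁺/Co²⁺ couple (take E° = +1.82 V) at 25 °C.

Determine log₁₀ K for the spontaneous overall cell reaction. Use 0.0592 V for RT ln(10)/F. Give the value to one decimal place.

35.8

Cathode: Co³⁺/Co²⁺; anode: Tl⁺/Tl. E°cell = +2.12 V, n = 1.
log K = nE°cell / 0.0592 = (1)(+2.12) / 0.0592 = 35.8.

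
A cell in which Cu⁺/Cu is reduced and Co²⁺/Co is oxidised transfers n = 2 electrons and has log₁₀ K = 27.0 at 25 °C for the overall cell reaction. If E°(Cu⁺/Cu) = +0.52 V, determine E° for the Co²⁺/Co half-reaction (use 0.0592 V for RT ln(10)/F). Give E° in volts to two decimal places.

-0.28 V

E°cell = (0.0592/n)·log K = (0.0592/2)(27.0) = +0.799 V.
Since Cu⁺/Cu is the cathode and Co²⁺/Co the anode, E°cell = E°(Cu⁺/Cu) − E°(Co²⁺/Co).
So E°(Co²⁺/Co) = E°(Cu⁺/Cu) − E°cell = (+0.52) − (+0.799) = -0.28 V.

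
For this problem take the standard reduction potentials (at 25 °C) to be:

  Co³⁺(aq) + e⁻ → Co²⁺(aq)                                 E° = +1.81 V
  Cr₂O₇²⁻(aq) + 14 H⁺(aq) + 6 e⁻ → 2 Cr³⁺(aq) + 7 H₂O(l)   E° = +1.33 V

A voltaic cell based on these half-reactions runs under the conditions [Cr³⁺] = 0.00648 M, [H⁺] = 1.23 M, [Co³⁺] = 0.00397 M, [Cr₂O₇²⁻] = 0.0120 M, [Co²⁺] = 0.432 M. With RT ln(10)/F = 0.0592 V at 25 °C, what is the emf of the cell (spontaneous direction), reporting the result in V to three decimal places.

+0.323 V

Co³⁺/Co²⁺ is the cathode (higher E°), Cr₂O₇²⁻/Cr³⁺ the anode: E°cell = +1.81 − (+1.33) = +0.48 V, n = 6.
Overall: 6 Co³⁺(aq) + 2 Cr³⁺(aq) + 7 H₂O(l) → 6 Co²⁺(aq) + Cr₂O₇²⁻(aq) + 14 H⁺(aq)
Q = [Co²⁺]^6·[Cr₂O₇²⁻]·[H⁺]^14 / ([Co³⁺]^6·[Cr³⁺]^2); log Q = 15.935.
E = E° − (0.0592/n) log Q = +0.48 − (0.0592/6)(15.935) = +0.323 V.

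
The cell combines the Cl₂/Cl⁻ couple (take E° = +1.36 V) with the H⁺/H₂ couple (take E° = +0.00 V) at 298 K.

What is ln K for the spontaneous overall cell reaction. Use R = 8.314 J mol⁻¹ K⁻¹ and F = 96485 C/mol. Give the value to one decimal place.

Cathode: Cl₂/Cl⁻; anode: H⁺/H₂. E°cell = (+1.36) − (+0.00) = +1.36 V, with n = 2.
ΔG° = −nFE° = −RT ln K, so ln K = nFE°/(RT) = (2)(96485)(+1.36) / ((8.314)(298)) = 105.926.

105.9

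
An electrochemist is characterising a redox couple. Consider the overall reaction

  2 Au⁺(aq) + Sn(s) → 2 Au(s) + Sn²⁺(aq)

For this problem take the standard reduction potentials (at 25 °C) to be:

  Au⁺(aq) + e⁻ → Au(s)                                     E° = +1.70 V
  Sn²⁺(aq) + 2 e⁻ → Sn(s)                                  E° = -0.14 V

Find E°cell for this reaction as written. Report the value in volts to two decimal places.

+1.84 V

The Au⁺/Au couple has the higher reduction potential, so it is the cathode; Sn²⁺/Sn is oxidised at the anode.
E°cell = E°(cathode) − E°(anode) = (+1.70) − (-0.14) = +1.84 V.
Since E°cell > 0, the reaction is spontaneous under standard conditions.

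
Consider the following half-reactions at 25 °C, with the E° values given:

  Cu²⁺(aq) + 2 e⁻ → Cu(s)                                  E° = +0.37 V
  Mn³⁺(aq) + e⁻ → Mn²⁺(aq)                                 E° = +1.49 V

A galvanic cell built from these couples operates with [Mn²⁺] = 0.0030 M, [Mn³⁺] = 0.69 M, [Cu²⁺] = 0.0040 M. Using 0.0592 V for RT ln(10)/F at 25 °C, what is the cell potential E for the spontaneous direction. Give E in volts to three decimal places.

Mn³⁺/Mn²⁺ is the cathode (higher E°), Cu²⁺/Cu the anode: E°cell = +1.49 − (+0.37) = +1.12 V, n = 2.
Overall: 2 Mn³⁺(aq) + Cu(s) → 2 Mn²⁺(aq) + Cu²⁺(aq)
Q = [Mn²⁺]^2·[Cu²⁺] / ([Mn³⁺]^2); log Q = -7.121.
E = E° − (0.0592/n) log Q = +1.12 − (0.0592/2)(-7.121) = +1.331 V.

+1.331 V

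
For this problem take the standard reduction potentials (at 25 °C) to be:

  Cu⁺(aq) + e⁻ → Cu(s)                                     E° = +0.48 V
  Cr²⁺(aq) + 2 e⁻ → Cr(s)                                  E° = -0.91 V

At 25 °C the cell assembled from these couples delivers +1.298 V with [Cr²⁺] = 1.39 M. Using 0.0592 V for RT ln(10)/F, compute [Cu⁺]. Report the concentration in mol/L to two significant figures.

0.033 M

Cu⁺/Cu is the cathode, Cr²⁺/Cr the anode: E°cell = +1.39 V, n = 2.
Overall reaction: 2 Cu⁺(aq) + Cr(s) → 2 Cu(s) + Cr²⁺(aq); Q = [Cr²⁺]^1/[Cu⁺]^2.
From E = E° − (0.0592/n) log Q: log Q = (E° − E)·n/0.0592 = (+1.39 − (+1.298))·2/0.0592 = 3.1081.
So 2·log[Cu⁺] = 1·log(1.39) − log Q = 0.1430 − (3.1081) = -2.9651; log[Cu⁺] = -2.9651 / 2 = -1.4826; [Cu⁺] = 10^(-1.4826) ≈ 0.033 M.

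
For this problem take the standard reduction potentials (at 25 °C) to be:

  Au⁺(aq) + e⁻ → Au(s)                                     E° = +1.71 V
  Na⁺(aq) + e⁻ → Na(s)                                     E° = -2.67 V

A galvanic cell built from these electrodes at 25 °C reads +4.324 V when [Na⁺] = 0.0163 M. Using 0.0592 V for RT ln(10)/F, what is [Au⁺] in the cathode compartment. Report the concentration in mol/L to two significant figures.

Au⁺/Au is the cathode, Na⁺/Na the anode: E°cell = +4.38 V, n = 1.
Overall reaction: Au⁺(aq) + Na(s) → Au(s) + Na⁺(aq); Q = [Na⁺]^1/[Au⁺]^1.
From E = E° − (0.0592/n) log Q: log Q = (E° − E)·n/0.0592 = (+4.38 − (+4.324))·1/0.0592 = 0.9459.
So 1·log[Au⁺] = 1·log(0.0163) − log Q = -1.7878 − (0.9459) = -2.7337; [Au⁺] = 10^(-2.7337) ≈ 0.0018 M.

0.0018 M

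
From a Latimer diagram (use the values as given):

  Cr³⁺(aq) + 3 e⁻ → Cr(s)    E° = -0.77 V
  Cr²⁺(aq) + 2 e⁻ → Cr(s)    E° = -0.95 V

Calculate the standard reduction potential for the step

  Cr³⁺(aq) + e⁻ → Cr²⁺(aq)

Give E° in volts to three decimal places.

Sequential free energies add, so n₃E°₃ = n₁E°₁ + n₂E°₂.
With n₃ = 3, and the known step contributing 2×(-0.95) V, the unknown satisfies 1·E° = 3×(-0.77) − 2×(-0.95) = -0.410.
E° = -0.410 / 1 = -0.410 V.

-0.410 V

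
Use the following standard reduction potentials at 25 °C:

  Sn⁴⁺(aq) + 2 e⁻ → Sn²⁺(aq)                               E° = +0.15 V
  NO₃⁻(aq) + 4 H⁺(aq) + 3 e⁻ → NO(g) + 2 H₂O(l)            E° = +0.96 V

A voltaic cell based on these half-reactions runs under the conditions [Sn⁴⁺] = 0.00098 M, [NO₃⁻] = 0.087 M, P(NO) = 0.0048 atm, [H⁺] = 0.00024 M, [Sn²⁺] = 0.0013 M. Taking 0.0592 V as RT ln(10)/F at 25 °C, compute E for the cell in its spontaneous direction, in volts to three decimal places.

NO₃⁻/NO is the cathode (higher E°), Sn⁴⁺/Sn²⁺ the anode: E°cell = +0.96 − (+0.15) = +0.81 V, n = 6.
Overall: 2 NO₃⁻(aq) + 8 H⁺(aq) + 3 Sn²⁺(aq) → 2 NO(g) + 4 H₂O(l) + 3 Sn⁴⁺(aq)
Q = P(NO)^2·[Sn⁴⁺]^3 / ([NO₃⁻]^2·[H⁺]^8·[Sn²⁺]^3); log Q = 26.074.
E = E° − (0.0592/n) log Q = +0.81 − (0.0592/6)(26.074) = +0.553 V.

+0.553 V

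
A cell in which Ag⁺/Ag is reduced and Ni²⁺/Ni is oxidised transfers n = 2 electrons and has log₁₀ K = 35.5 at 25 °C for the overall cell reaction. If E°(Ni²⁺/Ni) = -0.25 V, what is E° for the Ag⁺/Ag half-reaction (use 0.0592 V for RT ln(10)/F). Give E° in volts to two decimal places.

+0.80 V

E°cell = (0.0592/n)·log K = (0.0592/2)(35.5) = +1.051 V.
Since Ag⁺/Ag is the cathode and Ni²⁺/Ni the anode, E°cell = E°(Ag⁺/Ag) − E°(Ni²⁺/Ni).
So E°(Ag⁺/Ag) = E°cell + E°(Ni²⁺/Ni) = +1.051 + (-0.25) = +0.80 V.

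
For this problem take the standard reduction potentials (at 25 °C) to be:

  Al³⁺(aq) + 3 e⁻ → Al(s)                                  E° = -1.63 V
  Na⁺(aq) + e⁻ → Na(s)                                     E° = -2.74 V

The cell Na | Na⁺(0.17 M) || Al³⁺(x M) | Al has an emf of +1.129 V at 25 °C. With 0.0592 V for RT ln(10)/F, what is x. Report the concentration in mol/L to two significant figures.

Al³⁺/Al is the cathode, Na⁺/Na the anode: E°cell = +1.11 V, n = 3.
Overall reaction: Al³⁺(aq) + 3 Na(s) → Al(s) + 3 Na⁺(aq); Q = [Na⁺]^3/[Al³⁺]^1.
From E = E° − (0.0592/n) log Q: log Q = (E° − E)·n/0.0592 = (+1.11 − (+1.129))·3/0.0592 = -0.9628.
So 1·log[Al³⁺] = 3·log(0.17) − log Q = -2.3087 − (-0.9628) = -1.3459; [Al³⁺] = 10^(-1.3459) ≈ 0.045 M.

0.045 M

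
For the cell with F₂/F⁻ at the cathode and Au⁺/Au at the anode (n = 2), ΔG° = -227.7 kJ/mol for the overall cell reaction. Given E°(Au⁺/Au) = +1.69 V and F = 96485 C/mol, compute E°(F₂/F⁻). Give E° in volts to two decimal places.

+2.87 V

E°cell = −ΔG°/(nF) = −(-227.7×10³)/((2)(96485)) = +1.180 V.
Since F₂/F⁻ is the cathode and Au⁺/Au the anode, E°cell = E°(F₂/F⁻) − E°(Au⁺/Au).
So E°(F₂/F⁻) = E°cell + E°(Au⁺/Au) = +1.180 + (+1.69) = +2.87 V.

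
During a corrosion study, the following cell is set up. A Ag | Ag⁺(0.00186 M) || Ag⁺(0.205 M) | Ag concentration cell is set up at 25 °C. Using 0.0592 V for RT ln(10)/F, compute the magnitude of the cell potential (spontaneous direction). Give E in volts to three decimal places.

For a concentration cell E°cell = 0. The 0.205 M side is the cathode (reduction is favoured where [Ag⁺] is higher).
With n = 1, E = −(0.0592/1) log([Ag⁺]ₐₙ/[Ag⁺]꜀ₐₜ) = −(0.0592/1) log(0.00186/0.205) = −(0.0592/1)(-2.042) = +0.121 V.

+0.121 V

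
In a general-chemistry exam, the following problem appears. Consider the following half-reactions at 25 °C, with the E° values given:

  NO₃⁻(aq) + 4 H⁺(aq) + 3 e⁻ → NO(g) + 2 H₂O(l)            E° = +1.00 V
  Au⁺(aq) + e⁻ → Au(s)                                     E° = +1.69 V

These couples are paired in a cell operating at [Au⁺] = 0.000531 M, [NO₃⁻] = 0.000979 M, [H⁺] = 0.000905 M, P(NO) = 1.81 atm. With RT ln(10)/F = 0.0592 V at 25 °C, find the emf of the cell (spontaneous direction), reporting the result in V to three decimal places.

+0.801 V

Au⁺/Au is the cathode (higher E°), NO₃⁻/NO the anode: E°cell = +1.69 − (+1.00) = +0.69 V, n = 3.
Overall: 3 Au⁺(aq) + NO(g) + 2 H₂O(l) → 3 Au(s) + NO₃⁻(aq) + 4 H⁺(aq)
Q = [NO₃⁻]·[H⁺]^4 / ([Au⁺]^3·P(NO)); log Q = -5.616.
E = E° − (0.0592/n) log Q = +0.69 − (0.0592/3)(-5.616) = +0.801 V.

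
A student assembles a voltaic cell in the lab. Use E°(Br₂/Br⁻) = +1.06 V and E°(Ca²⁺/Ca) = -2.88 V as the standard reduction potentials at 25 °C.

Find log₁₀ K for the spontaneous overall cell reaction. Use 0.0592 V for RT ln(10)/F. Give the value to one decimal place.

Cathode: Br₂/Br⁻; anode: Ca²⁺/Ca. E°cell = +3.94 V, n = 2.
log K = nE°cell / 0.0592 = (2)(+3.94) / 0.0592 = 133.1.

133.1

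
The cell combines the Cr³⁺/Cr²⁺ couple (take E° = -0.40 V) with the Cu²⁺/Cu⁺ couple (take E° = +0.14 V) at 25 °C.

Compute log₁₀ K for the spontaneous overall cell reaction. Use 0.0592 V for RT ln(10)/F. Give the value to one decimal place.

Cathode: Cu²⁺/Cu⁺; anode: Cr³⁺/Cr²⁺. E°cell = +0.54 V, n = 1.
log K = nE°cell / 0.0592 = (1)(+0.54) / 0.0592 = 9.1.

9.1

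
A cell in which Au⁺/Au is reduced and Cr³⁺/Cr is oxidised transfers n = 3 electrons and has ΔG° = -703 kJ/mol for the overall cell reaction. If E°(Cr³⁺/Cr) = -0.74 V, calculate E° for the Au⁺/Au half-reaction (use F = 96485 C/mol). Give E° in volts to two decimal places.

+1.69 V

E°cell = −ΔG°/(nF) = −(-703×10³)/((3)(96485)) = +2.429 V.
Since Au⁺/Au is the cathode and Cr³⁺/Cr the anode, E°cell = E°(Au⁺/Au) − E°(Cr³⁺/Cr).
So E°(Au⁺/Au) = E°cell + E°(Cr³⁺/Cr) = +2.429 + (-0.74) = +1.69 V.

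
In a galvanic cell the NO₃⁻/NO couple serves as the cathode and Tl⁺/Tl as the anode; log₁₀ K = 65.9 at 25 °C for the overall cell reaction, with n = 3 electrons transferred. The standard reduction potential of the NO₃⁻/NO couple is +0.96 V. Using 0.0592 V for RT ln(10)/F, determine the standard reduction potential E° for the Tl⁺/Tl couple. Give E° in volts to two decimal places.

E°cell = (0.0592/n)·log K = (0.0592/3)(65.9) = +1.300 V.
Since NO₃⁻/NO is the cathode and Tl⁺/Tl the anode, E°cell = E°(NO₃⁻/NO) − E°(Tl⁺/Tl).
So E°(Tl⁺/Tl) = E°(NO₃⁻/NO) − E°cell = (+0.96) − (+1.300) = -0.34 V.

-0.34 V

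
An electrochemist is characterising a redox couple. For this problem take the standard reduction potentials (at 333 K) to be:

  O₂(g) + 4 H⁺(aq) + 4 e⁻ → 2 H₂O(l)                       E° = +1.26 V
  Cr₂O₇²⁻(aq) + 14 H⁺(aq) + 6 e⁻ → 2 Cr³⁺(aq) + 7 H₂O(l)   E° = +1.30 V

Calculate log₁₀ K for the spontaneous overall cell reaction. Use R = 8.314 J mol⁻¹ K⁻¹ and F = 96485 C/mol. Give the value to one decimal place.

Cathode: Cr₂O₇²⁻/Cr³⁺; anode: O₂/H₂O. E°cell = (+1.30) − (+1.26) = +0.04 V, with n = 12.
ΔG° = −nFE° = −RT ln K, so ln K = nFE°/(RT) = (12)(96485)(+0.04) / ((8.314)(333)) = 16.728.
log₁₀ K = 16.728 / ln 10 = 7.3.

7.3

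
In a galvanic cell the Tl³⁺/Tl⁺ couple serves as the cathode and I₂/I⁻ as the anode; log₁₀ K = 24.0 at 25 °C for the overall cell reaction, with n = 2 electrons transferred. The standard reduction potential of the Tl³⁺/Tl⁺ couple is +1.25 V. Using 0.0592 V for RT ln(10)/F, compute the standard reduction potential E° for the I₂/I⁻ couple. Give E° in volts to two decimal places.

E°cell = (0.0592/n)·log K = (0.0592/2)(24.0) = +0.710 V.
Since Tl³⁺/Tl⁺ is the cathode and I₂/I⁻ the anode, E°cell = E°(Tl³⁺/Tl⁺) − E°(I₂/I⁻).
So E°(I₂/I⁻) = E°(Tl³⁺/Tl⁺) − E°cell = (+1.25) − (+0.710) = +0.54 V.

+0.54 V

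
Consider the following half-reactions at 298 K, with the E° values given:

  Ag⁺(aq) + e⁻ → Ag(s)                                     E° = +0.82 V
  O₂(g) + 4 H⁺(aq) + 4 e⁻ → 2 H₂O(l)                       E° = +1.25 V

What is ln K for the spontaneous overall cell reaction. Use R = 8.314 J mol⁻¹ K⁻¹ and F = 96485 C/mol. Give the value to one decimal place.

Cathode: O₂/H₂O; anode: Ag⁺/Ag. E°cell = (+1.25) − (+0.82) = +0.43 V, with n = 4.
ΔG° = −nFE° = −RT ln K, so ln K = nFE°/(RT) = (4)(96485)(+0.43) / ((8.314)(298)) = 66.983.

67.0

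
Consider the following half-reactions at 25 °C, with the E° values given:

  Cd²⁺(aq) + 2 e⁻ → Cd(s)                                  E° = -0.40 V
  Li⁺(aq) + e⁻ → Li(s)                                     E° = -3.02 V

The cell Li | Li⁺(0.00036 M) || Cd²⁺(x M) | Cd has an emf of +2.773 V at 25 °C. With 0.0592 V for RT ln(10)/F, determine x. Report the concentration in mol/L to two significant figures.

Cd²⁺/Cd is the cathode, Li⁺/Li the anode: E°cell = +2.62 V, n = 2.
Overall reaction: Cd²⁺(aq) + 2 Li(s) → Cd(s) + 2 Li⁺(aq); Q = [Li⁺]^2/[Cd²⁺]^1.
From E = E° − (0.0592/n) log Q: log Q = (E° − E)·n/0.0592 = (+2.62 − (+2.773))·2/0.0592 = -5.1689.
So 1·log[Cd²⁺] = 2·log(0.00036) − log Q = -6.8874 − (-5.1689) = -1.7185; [Cd²⁺] = 10^(-1.7185) ≈ 0.019 M.

0.019 M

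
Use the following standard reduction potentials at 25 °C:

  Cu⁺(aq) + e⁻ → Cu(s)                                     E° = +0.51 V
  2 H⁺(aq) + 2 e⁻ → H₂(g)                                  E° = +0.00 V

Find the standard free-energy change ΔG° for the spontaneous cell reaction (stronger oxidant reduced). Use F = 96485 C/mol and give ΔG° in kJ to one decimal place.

Cu⁺/Cu (E° = +0.51 V) is the cathode; H⁺/H₂ (E° = +0.00 V) is the anode, so E°cell = +0.51 V.
Balancing electrons gives n = 2 (lcm of 1 and 2).
ΔG° = −nFE° = −(2)(96485)(+0.51) = -98,415 J = -98.4 kJ.

-98.4 kJ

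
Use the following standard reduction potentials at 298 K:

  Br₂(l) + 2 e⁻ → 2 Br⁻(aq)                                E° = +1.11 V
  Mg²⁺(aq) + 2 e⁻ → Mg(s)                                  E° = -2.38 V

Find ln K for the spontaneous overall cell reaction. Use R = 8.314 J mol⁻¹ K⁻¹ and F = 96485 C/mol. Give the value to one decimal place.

271.8

Cathode: Br₂/Br⁻; anode: Mg²⁺/Mg. E°cell = (+1.11) − (-2.38) = +3.49 V, with n = 2.
ΔG° = −nFE° = −RT ln K, so ln K = nFE°/(RT) = (2)(96485)(+3.49) / ((8.314)(298)) = 271.825.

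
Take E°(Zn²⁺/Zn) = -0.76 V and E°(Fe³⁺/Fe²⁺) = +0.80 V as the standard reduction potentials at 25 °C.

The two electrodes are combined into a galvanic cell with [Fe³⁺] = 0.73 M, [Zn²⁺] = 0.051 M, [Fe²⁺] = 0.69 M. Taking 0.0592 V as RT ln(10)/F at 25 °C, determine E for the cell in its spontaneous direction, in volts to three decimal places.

+1.600 V

Fe³⁺/Fe²⁺ is the cathode (higher E°), Zn²⁺/Zn the anode: E°cell = +0.80 − (-0.76) = +1.56 V, n = 2.
Overall: 2 Fe³⁺(aq) + Zn(s) → 2 Fe²⁺(aq) + Zn²⁺(aq)
Q = [Fe²⁺]^2·[Zn²⁺] / ([Fe³⁺]^2); log Q = -1.341.
E = E° − (0.0592/n) log Q = +1.56 − (0.0592/2)(-1.341) = +1.600 V.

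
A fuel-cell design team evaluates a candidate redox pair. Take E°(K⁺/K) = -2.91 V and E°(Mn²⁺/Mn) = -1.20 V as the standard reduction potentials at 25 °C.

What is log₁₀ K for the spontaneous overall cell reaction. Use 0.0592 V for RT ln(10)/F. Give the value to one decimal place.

57.8

Cathode: Mn²⁺/Mn; anode: K⁺/K. E°cell = +1.71 V, n = 2.
log K = nE°cell / 0.0592 = (2)(+1.71) / 0.0592 = 57.8.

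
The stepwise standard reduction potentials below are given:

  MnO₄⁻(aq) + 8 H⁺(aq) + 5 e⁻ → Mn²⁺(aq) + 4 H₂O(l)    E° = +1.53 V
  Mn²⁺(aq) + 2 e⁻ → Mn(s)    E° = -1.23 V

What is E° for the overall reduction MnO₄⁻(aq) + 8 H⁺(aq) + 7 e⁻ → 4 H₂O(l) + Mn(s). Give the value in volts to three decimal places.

+0.741 V

Since ΔG° = −nFE° is additive over sequential reductions, n₃E°₃ = n₁E°₁ + n₂E°₂.
E°₃ = (5×+1.53 + 2×-1.23) / 7 = (+5.190) / 7 = +0.741 V.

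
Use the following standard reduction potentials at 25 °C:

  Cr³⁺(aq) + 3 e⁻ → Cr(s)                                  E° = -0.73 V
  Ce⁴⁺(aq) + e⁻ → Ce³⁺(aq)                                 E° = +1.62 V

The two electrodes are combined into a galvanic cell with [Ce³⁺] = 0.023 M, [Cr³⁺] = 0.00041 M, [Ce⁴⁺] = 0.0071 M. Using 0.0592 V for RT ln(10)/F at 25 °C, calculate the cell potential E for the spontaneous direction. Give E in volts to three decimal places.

Ce⁴⁺/Ce³⁺ is the cathode (higher E°), Cr³⁺/Cr the anode: E°cell = +1.62 − (-0.73) = +2.35 V, n = 3.
Overall: 3 Ce⁴⁺(aq) + Cr(s) → 3 Ce³⁺(aq) + Cr³⁺(aq)
Q = [Ce³⁺]^3·[Cr³⁺] / ([Ce⁴⁺]^3); log Q = -1.856.
E = E° − (0.0592/n) log Q = +2.35 − (0.0592/3)(-1.856) = +2.387 V.

+2.387 V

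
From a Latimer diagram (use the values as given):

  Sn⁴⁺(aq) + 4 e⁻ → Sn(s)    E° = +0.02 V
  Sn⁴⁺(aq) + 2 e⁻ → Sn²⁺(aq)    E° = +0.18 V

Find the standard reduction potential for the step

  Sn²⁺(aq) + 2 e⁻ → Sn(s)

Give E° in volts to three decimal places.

Sequential free energies add, so n₃E°₃ = n₁E°₁ + n₂E°₂.
With n₃ = 4, and the known step contributing 2×(+0.18) V, the unknown satisfies 2·E° = 4×(+0.02) − 2×(+0.18) = -0.280.
E° = -0.280 / 2 = -0.140 V.

-0.140 V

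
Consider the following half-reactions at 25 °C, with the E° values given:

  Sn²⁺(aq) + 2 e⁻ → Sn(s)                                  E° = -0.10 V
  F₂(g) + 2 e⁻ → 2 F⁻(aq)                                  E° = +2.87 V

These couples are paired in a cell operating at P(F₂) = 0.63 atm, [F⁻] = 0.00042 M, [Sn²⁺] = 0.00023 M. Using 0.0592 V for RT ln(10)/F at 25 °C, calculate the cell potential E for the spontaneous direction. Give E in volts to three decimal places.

+3.272 V

F₂/F⁻ is the cathode (higher E°), Sn²⁺/Sn the anode: E°cell = +2.87 − (-0.10) = +2.97 V, n = 2.
Overall: F₂(g) + Sn(s) → 2 F⁻(aq) + Sn²⁺(aq)
Q = [F⁻]^2·[Sn²⁺] / (P(F₂)); log Q = -10.191.
E = E° − (0.0592/n) log Q = +2.97 − (0.0592/2)(-10.191) = +3.272 V.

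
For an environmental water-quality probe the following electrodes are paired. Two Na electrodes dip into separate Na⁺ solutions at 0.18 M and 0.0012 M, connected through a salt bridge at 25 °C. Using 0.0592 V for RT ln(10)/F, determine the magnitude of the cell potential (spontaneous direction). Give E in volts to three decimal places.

For a concentration cell E°cell = 0. The 0.18 M side is the cathode (reduction is favoured where [Na⁺] is higher).
With n = 1, E = −(0.0592/1) log([Na⁺]ₐₙ/[Na⁺]꜀ₐₜ) = −(0.0592/1) log(0.0012/0.18) = −(0.0592/1)(-2.176) = +0.129 V.

+0.129 V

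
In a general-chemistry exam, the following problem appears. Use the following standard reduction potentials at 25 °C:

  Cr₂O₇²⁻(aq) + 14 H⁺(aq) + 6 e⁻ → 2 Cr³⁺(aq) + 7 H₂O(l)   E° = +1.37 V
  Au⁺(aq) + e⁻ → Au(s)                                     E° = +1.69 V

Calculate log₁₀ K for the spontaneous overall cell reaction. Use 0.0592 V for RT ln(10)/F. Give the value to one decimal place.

32.4

Cathode: Au⁺/Au; anode: Cr₂O₇²⁻/Cr³⁺. E°cell = +0.32 V, n = 6.
log K = nE°cell / 0.0592 = (6)(+0.32) / 0.0592 = 32.4.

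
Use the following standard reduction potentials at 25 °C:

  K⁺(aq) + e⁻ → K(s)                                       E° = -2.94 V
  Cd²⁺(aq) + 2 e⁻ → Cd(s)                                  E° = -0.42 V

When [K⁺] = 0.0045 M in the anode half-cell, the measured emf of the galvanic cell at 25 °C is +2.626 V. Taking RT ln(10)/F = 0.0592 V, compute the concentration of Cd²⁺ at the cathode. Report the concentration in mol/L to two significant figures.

Cd²⁺/Cd is the cathode, K⁺/K the anode: E°cell = +2.52 V, n = 2.
Overall reaction: Cd²⁺(aq) + 2 K(s) → Cd(s) + 2 K⁺(aq); Q = [K⁺]^2/[Cd²⁺]^1.
From E = E° − (0.0592/n) log Q: log Q = (E° − E)·n/0.0592 = (+2.52 − (+2.626))·2/0.0592 = -3.5811.
So 1·log[Cd²⁺] = 2·log(0.0045) − log Q = -4.6936 − (-3.5811) = -1.1125; [Cd²⁺] = 10^(-1.1125) ≈ 0.077 M.

0.077 M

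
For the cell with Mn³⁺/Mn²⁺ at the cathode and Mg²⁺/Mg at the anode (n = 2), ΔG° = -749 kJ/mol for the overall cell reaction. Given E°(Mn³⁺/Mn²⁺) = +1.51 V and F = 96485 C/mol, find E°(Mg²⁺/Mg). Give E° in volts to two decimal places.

-2.37 V

E°cell = −ΔG°/(nF) = −(-749×10³)/((2)(96485)) = +3.881 V.
Since Mn³⁺/Mn²⁺ is the cathode and Mg²⁺/Mg the anode, E°cell = E°(Mn³⁺/Mn²⁺) − E°(Mg²⁺/Mg).
So E°(Mg²⁺/Mg) = E°(Mn³⁺/Mn²⁺) − E°cell = (+1.51) − (+3.881) = -2.37 V.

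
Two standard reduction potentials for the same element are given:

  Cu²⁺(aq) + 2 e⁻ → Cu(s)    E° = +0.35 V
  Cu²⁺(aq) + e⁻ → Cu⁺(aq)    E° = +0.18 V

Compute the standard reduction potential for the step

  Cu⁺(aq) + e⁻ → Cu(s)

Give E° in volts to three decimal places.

Sequential free energies add, so n₃E°₃ = n₁E°₁ + n₂E°₂.
With n₃ = 2, and the known step contributing 1×(+0.18) V, the unknown satisfies 1·E° = 2×(+0.35) − 1×(+0.18) = +0.520.
E° = +0.520 / 1 = +0.520 V.

+0.520 V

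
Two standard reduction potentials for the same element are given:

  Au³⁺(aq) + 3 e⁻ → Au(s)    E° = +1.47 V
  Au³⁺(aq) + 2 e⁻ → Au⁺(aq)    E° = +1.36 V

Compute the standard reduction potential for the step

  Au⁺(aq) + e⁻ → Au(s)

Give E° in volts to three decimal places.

+1.690 V

Sequential free energies add, so n₃E°₃ = n₁E°₁ + n₂E°₂.
With n₃ = 3, and the known step contributing 2×(+1.36) V, the unknown satisfies 1·E° = 3×(+1.47) − 2×(+1.36) = +1.690.
E° = +1.690 / 1 = +1.690 V.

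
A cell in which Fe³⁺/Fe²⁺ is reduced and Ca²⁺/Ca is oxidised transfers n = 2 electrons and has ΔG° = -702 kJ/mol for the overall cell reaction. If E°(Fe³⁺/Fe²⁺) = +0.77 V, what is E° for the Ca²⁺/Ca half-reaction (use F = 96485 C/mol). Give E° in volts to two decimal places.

-2.87 V

E°cell = −ΔG°/(nF) = −(-702×10³)/((2)(96485)) = +3.638 V.
Since Fe³⁺/Fe²⁺ is the cathode and Ca²⁺/Ca the anode, E°cell = E°(Fe³⁺/Fe²⁺) − E°(Ca²⁺/Ca).
So E°(Ca²⁺/Ca) = E°(Fe³⁺/Fe²⁺) − E°cell = (+0.77) − (+3.638) = -2.87 V.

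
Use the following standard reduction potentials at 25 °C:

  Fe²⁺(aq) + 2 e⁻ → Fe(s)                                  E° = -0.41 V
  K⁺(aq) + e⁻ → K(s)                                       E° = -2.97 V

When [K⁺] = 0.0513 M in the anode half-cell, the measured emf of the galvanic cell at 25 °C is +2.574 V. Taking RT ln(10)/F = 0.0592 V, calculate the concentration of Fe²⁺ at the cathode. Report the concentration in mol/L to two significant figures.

Fe²⁺/Fe is the cathode, K⁺/K the anode: E°cell = +2.56 V, n = 2.
Overall reaction: Fe²⁺(aq) + 2 K(s) → Fe(s) + 2 K⁺(aq); Q = [K⁺]^2/[Fe²⁺]^1.
From E = E° − (0.0592/n) log Q: log Q = (E° − E)·n/0.0592 = (+2.56 − (+2.574))·2/0.0592 = -0.4730.
So 1·log[Fe²⁺] = 2·log(0.0513) − log Q = -2.5798 − (-0.4730) = -2.1068; [Fe²⁺] = 10^(-2.1068) ≈ 0.0078 M.

0.0078 M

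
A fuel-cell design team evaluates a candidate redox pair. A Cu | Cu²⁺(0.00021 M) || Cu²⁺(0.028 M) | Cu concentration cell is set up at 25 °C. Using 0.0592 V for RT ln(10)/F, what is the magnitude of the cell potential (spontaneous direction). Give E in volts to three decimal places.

For a concentration cell E°cell = 0. The 0.028 M side is the cathode (reduction is favoured where [Cu²⁺] is higher).
With n = 2, E = −(0.0592/2) log([Cu²⁺]ₐₙ/[Cu²⁺]꜀ₐₜ) = −(0.0592/2) log(0.00021/0.028) = −(0.0592/2)(-2.125) = +0.063 V.

+0.063 V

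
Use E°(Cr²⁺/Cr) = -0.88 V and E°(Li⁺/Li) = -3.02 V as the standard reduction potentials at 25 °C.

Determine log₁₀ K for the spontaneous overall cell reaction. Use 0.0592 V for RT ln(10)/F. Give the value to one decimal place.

Cathode: Cr²⁺/Cr; anode: Li⁺/Li. E°cell = +2.14 V, n = 2.
log K = nE°cell / 0.0592 = (2)(+2.14) / 0.0592 = 72.3.

72.3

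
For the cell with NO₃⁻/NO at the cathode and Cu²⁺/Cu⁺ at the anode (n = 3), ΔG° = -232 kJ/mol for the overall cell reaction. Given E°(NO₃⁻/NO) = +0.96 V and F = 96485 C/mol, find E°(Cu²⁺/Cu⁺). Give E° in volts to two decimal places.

+0.16 V

E°cell = −ΔG°/(nF) = −(-232×10³)/((3)(96485)) = +0.802 V.
Since NO₃⁻/NO is the cathode and Cu²⁺/Cu⁺ the anode, E°cell = E°(NO₃⁻/NO) − E°(Cu²⁺/Cu⁺).
So E°(Cu²⁺/Cu⁺) = E°(NO₃⁻/NO) − E°cell = (+0.96) − (+0.802) = +0.16 V.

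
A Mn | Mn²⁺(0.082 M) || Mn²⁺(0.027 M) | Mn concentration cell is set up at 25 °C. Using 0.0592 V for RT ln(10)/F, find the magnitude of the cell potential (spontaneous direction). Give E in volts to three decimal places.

For a concentration cell E°cell = 0. The 0.082 M side is the cathode (reduction is favoured where [Mn²⁺] is higher).
With n = 2, E = −(0.0592/2) log([Mn²⁺]ₐₙ/[Mn²⁺]꜀ₐₜ) = −(0.0592/2) log(0.027/0.082) = −(0.0592/2)(-0.482) = +0.014 V.

+0.014 V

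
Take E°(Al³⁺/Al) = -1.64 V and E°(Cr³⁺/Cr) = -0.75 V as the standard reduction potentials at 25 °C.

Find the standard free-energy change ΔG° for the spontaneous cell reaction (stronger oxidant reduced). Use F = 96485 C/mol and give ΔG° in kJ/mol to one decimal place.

-257.6 kJ/mol

Cr³⁺/Cr (E° = -0.75 V) is the cathode; Al³⁺/Al (E° = -1.64 V) is the anode, so E°cell = +0.89 V.
Balancing electrons gives n = 3 (lcm of 3 and 3).
ΔG° = −nFE° = −(3)(96485)(+0.89) = -257,615 J = -257.6 kJ/mol.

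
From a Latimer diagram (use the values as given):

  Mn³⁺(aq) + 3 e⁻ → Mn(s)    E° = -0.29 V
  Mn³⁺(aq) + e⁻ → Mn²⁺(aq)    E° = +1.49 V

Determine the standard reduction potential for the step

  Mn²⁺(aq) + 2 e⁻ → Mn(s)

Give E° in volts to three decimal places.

-1.180 V

Sequential free energies add, so n₃E°₃ = n₁E°₁ + n₂E°₂.
With n₃ = 3, and the known step contributing 1×(+1.49) V, the unknown satisfies 2·E° = 3×(-0.29) − 1×(+1.49) = -2.360.
E° = -2.360 / 2 = -1.180 V.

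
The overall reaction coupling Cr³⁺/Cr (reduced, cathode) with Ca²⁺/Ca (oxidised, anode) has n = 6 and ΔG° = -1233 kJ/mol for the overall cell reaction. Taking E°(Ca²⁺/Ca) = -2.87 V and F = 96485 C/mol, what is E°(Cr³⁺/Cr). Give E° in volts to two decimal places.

-0.74 V

E°cell = −ΔG°/(nF) = −(-1233×10³)/((6)(96485)) = +2.130 V.
Since Cr³⁺/Cr is the cathode and Ca²⁺/Ca the anode, E°cell = E°(Cr³⁺/Cr) − E°(Ca²⁺/Ca).
So E°(Cr³⁺/Cr) = E°cell + E°(Ca²⁺/Ca) = +2.130 + (-2.87) = -0.74 V.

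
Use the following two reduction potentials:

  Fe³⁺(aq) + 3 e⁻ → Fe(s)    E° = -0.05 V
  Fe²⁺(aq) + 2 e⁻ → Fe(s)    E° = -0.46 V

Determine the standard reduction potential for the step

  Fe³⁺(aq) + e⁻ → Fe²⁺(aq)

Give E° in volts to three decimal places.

+0.770 V

Sequential free energies add, so n₃E°₃ = n₁E°₁ + n₂E°₂.
With n₃ = 3, and the known step contributing 2×(-0.46) V, the unknown satisfies 1·E° = 3×(-0.05) − 2×(-0.46) = +0.770.
E° = +0.770 / 1 = +0.770 V.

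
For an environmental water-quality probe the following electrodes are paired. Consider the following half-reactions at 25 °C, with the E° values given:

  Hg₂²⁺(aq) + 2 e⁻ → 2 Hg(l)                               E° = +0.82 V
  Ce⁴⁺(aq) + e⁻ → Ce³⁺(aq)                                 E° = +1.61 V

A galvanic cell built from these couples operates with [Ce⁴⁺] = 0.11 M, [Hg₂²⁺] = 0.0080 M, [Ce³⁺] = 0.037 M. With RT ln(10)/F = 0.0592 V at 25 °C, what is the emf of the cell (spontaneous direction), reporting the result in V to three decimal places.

Ce⁴⁺/Ce³⁺ is the cathode (higher E°), Hg₂²⁺/Hg the anode: E°cell = +1.61 − (+0.82) = +0.79 V, n = 2.
Overall: 2 Ce⁴⁺(aq) + 2 Hg(l) → 2 Ce³⁺(aq) + Hg₂²⁺(aq)
Q = [Ce³⁺]^2·[Hg₂²⁺] / ([Ce⁴⁺]^2); log Q = -3.043.
E = E° − (0.0592/n) log Q = +0.79 − (0.0592/2)(-3.043) = +0.880 V.

+0.880 V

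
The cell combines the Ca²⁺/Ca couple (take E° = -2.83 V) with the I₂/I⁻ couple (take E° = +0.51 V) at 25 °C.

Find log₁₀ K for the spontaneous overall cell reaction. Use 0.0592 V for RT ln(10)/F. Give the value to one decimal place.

112.8

Cathode: I₂/I⁻; anode: Ca²⁺/Ca. E°cell = +3.34 V, n = 2.
log K = nE°cell / 0.0592 = (2)(+3.34) / 0.0592 = 112.8.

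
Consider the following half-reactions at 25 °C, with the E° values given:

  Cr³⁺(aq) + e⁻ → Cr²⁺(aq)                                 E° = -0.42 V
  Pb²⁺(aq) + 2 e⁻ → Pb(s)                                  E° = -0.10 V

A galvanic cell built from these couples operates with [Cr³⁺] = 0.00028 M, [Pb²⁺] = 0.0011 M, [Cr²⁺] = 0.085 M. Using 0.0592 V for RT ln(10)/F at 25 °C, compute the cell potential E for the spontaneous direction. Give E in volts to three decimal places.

Pb²⁺/Pb is the cathode (higher E°), Cr³⁺/Cr²⁺ the anode: E°cell = -0.10 − (-0.42) = +0.32 V, n = 2.
Overall: Pb²⁺(aq) + 2 Cr²⁺(aq) → Pb(s) + 2 Cr³⁺(aq)
Q = [Cr³⁺]^2 / ([Pb²⁺]·[Cr²⁺]^2); log Q = -2.006.
E = E° − (0.0592/n) log Q = +0.32 − (0.0592/2)(-2.006) = +0.379 V.

+0.379 V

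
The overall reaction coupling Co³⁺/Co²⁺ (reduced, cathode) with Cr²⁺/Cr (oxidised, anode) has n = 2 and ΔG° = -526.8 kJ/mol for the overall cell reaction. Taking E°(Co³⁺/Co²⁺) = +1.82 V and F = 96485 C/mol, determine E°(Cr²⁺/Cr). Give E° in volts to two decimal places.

E°cell = −ΔG°/(nF) = −(-526.8×10³)/((2)(96485)) = +2.730 V.
Since Co³⁺/Co²⁺ is the cathode and Cr²⁺/Cr the anode, E°cell = E°(Co³⁺/Co²⁺) − E°(Cr²⁺/Cr).
So E°(Cr²⁺/Cr) = E°(Co³⁺/Co²⁺) − E°cell = (+1.82) − (+2.730) = -0.91 V.

-0.91 V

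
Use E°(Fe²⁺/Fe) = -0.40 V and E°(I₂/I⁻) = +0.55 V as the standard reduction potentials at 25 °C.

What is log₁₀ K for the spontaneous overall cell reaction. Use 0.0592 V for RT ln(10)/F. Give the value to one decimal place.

32.1

Cathode: I₂/I⁻; anode: Fe²⁺/Fe. E°cell = +0.95 V, n = 2.
log K = nE°cell / 0.0592 = (2)(+0.95) / 0.0592 = 32.1.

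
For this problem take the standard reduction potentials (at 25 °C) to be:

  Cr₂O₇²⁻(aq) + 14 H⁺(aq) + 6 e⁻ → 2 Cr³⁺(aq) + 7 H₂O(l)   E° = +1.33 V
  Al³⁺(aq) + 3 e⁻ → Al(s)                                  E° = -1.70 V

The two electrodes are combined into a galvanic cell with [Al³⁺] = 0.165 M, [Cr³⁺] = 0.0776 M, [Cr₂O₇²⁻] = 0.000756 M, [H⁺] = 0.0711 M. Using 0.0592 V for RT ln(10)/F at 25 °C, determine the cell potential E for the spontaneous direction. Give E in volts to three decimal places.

Cr₂O₇²⁻/Cr³⁺ is the cathode (higher E°), Al³⁺/Al the anode: E°cell = +1.33 − (-1.70) = +3.03 V, n = 6.
Overall: Cr₂O₇²⁻(aq) + 14 H⁺(aq) + 2 Al(s) → 2 Cr³⁺(aq) + 7 H₂O(l) + 2 Al³⁺(aq)
Q = [Cr³⁺]^2·[Al³⁺]^2 / ([Cr₂O₇²⁻]·[H⁺]^14); log Q = 15.410.
E = E° − (0.0592/n) log Q = +3.03 − (0.0592/6)(15.410) = +2.878 V.

+2.878 V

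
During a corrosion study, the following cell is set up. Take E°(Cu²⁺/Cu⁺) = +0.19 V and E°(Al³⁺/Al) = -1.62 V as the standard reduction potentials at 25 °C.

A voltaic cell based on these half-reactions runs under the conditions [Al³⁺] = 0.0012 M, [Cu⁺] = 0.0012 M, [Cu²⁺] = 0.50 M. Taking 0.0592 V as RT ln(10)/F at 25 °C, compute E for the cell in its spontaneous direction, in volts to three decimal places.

Cu²⁺/Cu⁺ is the cathode (higher E°), Al³⁺/Al the anode: E°cell = +0.19 − (-1.62) = +1.81 V, n = 3.
Overall: 3 Cu²⁺(aq) + Al(s) → 3 Cu⁺(aq) + Al³⁺(aq)
Q = [Cu⁺]^3·[Al³⁺] / ([Cu²⁺]^3); log Q = -10.780.
E = E° − (0.0592/n) log Q = +1.81 − (0.0592/3)(-10.780) = +2.023 V.

+2.023 V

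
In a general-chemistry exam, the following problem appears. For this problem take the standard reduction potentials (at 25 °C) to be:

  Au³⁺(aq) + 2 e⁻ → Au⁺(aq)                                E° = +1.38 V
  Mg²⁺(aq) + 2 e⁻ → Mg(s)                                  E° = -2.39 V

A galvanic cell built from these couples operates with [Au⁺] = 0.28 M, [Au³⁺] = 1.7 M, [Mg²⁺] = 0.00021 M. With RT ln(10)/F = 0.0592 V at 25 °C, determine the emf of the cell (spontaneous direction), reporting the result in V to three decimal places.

Au³⁺/Au⁺ is the cathode (higher E°), Mg²⁺/Mg the anode: E°cell = +1.38 − (-2.39) = +3.77 V, n = 2.
Overall: Au³⁺(aq) + Mg(s) → Au⁺(aq) + Mg²⁺(aq)
Q = [Au⁺]·[Mg²⁺] / ([Au³⁺]); log Q = -4.461.
E = E° − (0.0592/n) log Q = +3.77 − (0.0592/2)(-4.461) = +3.902 V.

+3.902 V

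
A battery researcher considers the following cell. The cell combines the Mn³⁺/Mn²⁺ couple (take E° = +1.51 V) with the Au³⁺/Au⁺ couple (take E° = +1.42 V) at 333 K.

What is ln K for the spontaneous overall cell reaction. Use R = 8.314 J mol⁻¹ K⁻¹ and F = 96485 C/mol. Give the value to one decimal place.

Cathode: Mn³⁺/Mn²⁺; anode: Au³⁺/Au⁺. E°cell = (+1.51) − (+1.42) = +0.09 V, with n = 2.
ΔG° = −nFE° = −RT ln K, so ln K = nFE°/(RT) = (2)(96485)(+0.09) / ((8.314)(333)) = 6.273.

6.3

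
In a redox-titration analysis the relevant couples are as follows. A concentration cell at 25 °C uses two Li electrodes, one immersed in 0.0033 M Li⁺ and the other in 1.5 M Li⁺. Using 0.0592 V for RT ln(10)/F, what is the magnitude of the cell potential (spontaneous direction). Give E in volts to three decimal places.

+0.157 V

For a concentration cell E°cell = 0. The 1.5 M side is the cathode (reduction is favoured where [Li⁺] is higher).
With n = 1, E = −(0.0592/1) log([Li⁺]ₐₙ/[Li⁺]꜀ₐₜ) = −(0.0592/1) log(0.0033/1.5) = −(0.0592/1)(-2.658) = +0.157 V.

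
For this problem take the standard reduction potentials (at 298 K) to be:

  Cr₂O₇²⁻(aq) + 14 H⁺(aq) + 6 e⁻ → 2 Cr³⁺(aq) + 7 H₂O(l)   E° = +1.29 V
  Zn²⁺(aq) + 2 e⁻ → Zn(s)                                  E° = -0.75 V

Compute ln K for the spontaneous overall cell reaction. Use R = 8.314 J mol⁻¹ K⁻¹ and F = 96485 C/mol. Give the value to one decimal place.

476.7

Cathode: Cr₂O₇²⁻/Cr³⁺; anode: Zn²⁺/Zn. E°cell = (+1.29) − (-0.75) = +2.04 V, with n = 6.
ΔG° = −nFE° = −RT ln K, so ln K = nFE°/(RT) = (6)(96485)(+2.04) / ((8.314)(298)) = 476.667.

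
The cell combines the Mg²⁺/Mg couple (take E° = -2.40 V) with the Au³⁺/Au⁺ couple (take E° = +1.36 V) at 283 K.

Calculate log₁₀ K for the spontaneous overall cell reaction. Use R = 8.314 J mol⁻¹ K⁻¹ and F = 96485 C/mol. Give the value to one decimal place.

Cathode: Au³⁺/Au⁺; anode: Mg²⁺/Mg. E°cell = (+1.36) − (-2.40) = +3.76 V, with n = 2.
ΔG° = −nFE° = −RT ln K, so ln K = nFE°/(RT) = (2)(96485)(+3.76) / ((8.314)(283)) = 308.376.
log₁₀ K = 308.376 / ln 10 = 133.9.

133.9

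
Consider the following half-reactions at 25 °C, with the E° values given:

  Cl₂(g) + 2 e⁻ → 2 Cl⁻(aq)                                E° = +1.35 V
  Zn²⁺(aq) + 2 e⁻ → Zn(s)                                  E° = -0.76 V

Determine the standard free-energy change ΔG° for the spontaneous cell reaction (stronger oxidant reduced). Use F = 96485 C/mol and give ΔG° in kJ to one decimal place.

Cl₂/Cl⁻ (E° = +1.35 V) is the cathode; Zn²⁺/Zn (E° = -0.76 V) is the anode, so E°cell = +2.11 V.
Balancing electrons gives n = 2 (lcm of 2 and 2).
ΔG° = −nFE° = −(2)(96485)(+2.11) = -407,167 J = -407.2 kJ.

-407.2 kJ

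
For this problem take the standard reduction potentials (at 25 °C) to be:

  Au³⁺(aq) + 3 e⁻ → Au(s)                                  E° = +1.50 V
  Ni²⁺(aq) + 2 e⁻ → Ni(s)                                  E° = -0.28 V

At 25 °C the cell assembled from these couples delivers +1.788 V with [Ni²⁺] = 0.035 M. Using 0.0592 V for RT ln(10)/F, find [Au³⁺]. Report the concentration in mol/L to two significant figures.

Au³⁺/Au is the cathode, Ni²⁺/Ni the anode: E°cell = +1.78 V, n = 6.
Overall reaction: 2 Au³⁺(aq) + 3 Ni(s) → 2 Au(s) + 3 Ni²⁺(aq); Q = [Ni²⁺]^3/[Au³⁺]^2.
From E = E° − (0.0592/n) log Q: log Q = (E° − E)·n/0.0592 = (+1.78 − (+1.788))·6/0.0592 = -0.8108.
So 2·log[Au³⁺] = 3·log(0.035) − log Q = -4.3678 − (-0.8108) = -3.5570; log[Au³⁺] = -3.5570 / 2 = -1.7785; [Au³⁺] = 10^(-1.7785) ≈ 0.017 M.

0.017 M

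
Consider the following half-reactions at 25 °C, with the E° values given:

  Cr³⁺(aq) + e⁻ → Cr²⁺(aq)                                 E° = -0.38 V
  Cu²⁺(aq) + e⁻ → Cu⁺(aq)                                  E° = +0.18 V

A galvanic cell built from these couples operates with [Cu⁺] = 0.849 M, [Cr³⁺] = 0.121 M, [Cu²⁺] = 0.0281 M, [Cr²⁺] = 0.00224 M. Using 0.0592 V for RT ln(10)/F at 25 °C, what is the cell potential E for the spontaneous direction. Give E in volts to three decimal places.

+0.370 V

Cu²⁺/Cu⁺ is the cathode (higher E°), Cr³⁺/Cr²⁺ the anode: E°cell = +0.18 − (-0.38) = +0.56 V, n = 1.
Overall: Cu²⁺(aq) + Cr²⁺(aq) → Cu⁺(aq) + Cr³⁺(aq)
Q = [Cu⁺]·[Cr³⁺] / ([Cu²⁺]·[Cr²⁺]); log Q = 3.213.
E = E° − (0.0592/n) log Q = +0.56 − (0.0592/1)(3.213) = +0.370 V.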